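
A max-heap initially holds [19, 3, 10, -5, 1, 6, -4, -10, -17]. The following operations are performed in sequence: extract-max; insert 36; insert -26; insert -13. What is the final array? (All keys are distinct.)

[36, 10, 6, 3, 1, -17, -4, -10, -5, -26, -13]

extract-max → returns 19:
  remove root 19; move last element -17 to root → [-17, 3, 10, -5, 1, 6, -4, -10]
  -17 vs larger child 10 at index 2, swap → [10, 3, -17, -5, 1, 6, -4, -10]
  -17 vs larger child 6 at index 5, swap → [10, 3, 6, -5, 1, -17, -4, -10]
insert 36:
  append 36 at index 8 → [10, 3, 6, -5, 1, -17, -4, -10, 36]
  36 > parent -5 at index 3, swap → [10, 3, 6, 36, 1, -17, -4, -10, -5]
  36 > parent 3 at index 1, swap → [10, 36, 6, 3, 1, -17, -4, -10, -5]
  36 > parent 10 at index 0, swap → [36, 10, 6, 3, 1, -17, -4, -10, -5]
insert -26:
  append -26 at index 9 → [36, 10, 6, 3, 1, -17, -4, -10, -5, -26] (no swap needed)
insert -13:
  append -13 at index 10 → [36, 10, 6, 3, 1, -17, -4, -10, -5, -26, -13] (no swap needed)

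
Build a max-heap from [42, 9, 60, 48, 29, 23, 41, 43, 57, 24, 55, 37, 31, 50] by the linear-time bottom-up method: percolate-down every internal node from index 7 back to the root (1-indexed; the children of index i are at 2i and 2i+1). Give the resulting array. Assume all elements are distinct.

[60, 57, 50, 48, 55, 37, 42, 43, 9, 24, 29, 23, 31, 41]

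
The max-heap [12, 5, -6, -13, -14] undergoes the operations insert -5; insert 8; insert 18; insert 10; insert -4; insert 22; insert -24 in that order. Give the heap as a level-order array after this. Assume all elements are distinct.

[22, 18, 8, 10, 12, -6, -5, -13, 5, -14, -4, -24]

insert -5:
  append -5 at index 5 → [12, 5, -6, -13, -14, -5]
  -5 > parent -6 at index 2, swap → [12, 5, -5, -13, -14, -6]
insert 8:
  append 8 at index 6 → [12, 5, -5, -13, -14, -6, 8]
  8 > parent -5 at index 2, swap → [12, 5, 8, -13, -14, -6, -5]
insert 18:
  append 18 at index 7 → [12, 5, 8, -13, -14, -6, -5, 18]
  18 > parent -13 at index 3, swap → [12, 5, 8, 18, -14, -6, -5, -13]
  18 > parent 5 at index 1, swap → [12, 18, 8, 5, -14, -6, -5, -13]
  18 > parent 12 at index 0, swap → [18, 12, 8, 5, -14, -6, -5, -13]
insert 10:
  append 10 at index 8 → [18, 12, 8, 5, -14, -6, -5, -13, 10]
  10 > parent 5 at index 3, swap → [18, 12, 8, 10, -14, -6, -5, -13, 5]
insert -4:
  append -4 at index 9 → [18, 12, 8, 10, -14, -6, -5, -13, 5, -4]
  -4 > parent -14 at index 4, swap → [18, 12, 8, 10, -4, -6, -5, -13, 5, -14]
insert 22:
  append 22 at index 10 → [18, 12, 8, 10, -4, -6, -5, -13, 5, -14, 22]
  22 > parent -4 at index 4, swap → [18, 12, 8, 10, 22, -6, -5, -13, 5, -14, -4]
  22 > parent 12 at index 1, swap → [18, 22, 8, 10, 12, -6, -5, -13, 5, -14, -4]
  22 > parent 18 at index 0, swap → [22, 18, 8, 10, 12, -6, -5, -13, 5, -14, -4]
insert -24:
  append -24 at index 11 → [22, 18, 8, 10, 12, -6, -5, -13, 5, -14, -4, -24] (no swap needed)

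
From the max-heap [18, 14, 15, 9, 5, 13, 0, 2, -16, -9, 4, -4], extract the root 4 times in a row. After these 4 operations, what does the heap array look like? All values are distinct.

[9, 5, 0, 4, -16, -4, -9, 2]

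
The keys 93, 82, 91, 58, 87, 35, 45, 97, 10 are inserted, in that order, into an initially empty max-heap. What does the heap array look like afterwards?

[97, 93, 91, 87, 82, 35, 45, 58, 10]

Insert 93:
  append 93 at index 0 → [93] (no swap needed)
Insert 82:
  append 82 at index 1 → [93, 82] (no swap needed)
Insert 91:
  append 91 at index 2 → [93, 82, 91] (no swap needed)
Insert 58:
  append 58 at index 3 → [93, 82, 91, 58] (no swap needed)
Insert 87:
  append 87 at index 4 → [93, 82, 91, 58, 87]
  87 > parent 82 at index 1, swap → [93, 87, 91, 58, 82]
Insert 35:
  append 35 at index 5 → [93, 87, 91, 58, 82, 35] (no swap needed)
Insert 45:
  append 45 at index 6 → [93, 87, 91, 58, 82, 35, 45] (no swap needed)
Insert 97:
  append 97 at index 7 → [93, 87, 91, 58, 82, 35, 45, 97]
  97 > parent 58 at index 3, swap → [93, 87, 91, 97, 82, 35, 45, 58]
  97 > parent 87 at index 1, swap → [93, 97, 91, 87, 82, 35, 45, 58]
  97 > parent 93 at index 0, swap → [97, 93, 91, 87, 82, 35, 45, 58]
Insert 10:
  append 10 at index 8 → [97, 93, 91, 87, 82, 35, 45, 58, 10] (no swap needed)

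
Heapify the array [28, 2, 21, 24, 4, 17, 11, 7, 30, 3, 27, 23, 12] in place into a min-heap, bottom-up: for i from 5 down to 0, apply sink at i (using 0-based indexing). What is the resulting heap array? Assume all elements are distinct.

sift down from index 5:
  17 vs smaller child 12 at index 12, swap → [28, 2, 21, 24, 4, 12, 11, 7, 30, 3, 27, 23, 17]
sift down from index 4:
  4 vs smaller child 3 at index 9, swap → [28, 2, 21, 24, 3, 12, 11, 7, 30, 4, 27, 23, 17]
sift down from index 3:
  24 vs smaller child 7 at index 7, swap → [28, 2, 21, 7, 3, 12, 11, 24, 30, 4, 27, 23, 17]
sift down from index 2:
  21 vs smaller child 11 at index 6, swap → [28, 2, 11, 7, 3, 12, 21, 24, 30, 4, 27, 23, 17]
sift down from index 1: already satisfies heap property
sift down from index 0:
  28 vs smaller child 2 at index 1, swap → [2, 28, 11, 7, 3, 12, 21, 24, 30, 4, 27, 23, 17]
  28 vs smaller child 3 at index 4, swap → [2, 3, 11, 7, 28, 12, 21, 24, 30, 4, 27, 23, 17]
  28 vs smaller child 4 at index 9, swap → [2, 3, 11, 7, 4, 12, 21, 24, 30, 28, 27, 23, 17]

[2, 3, 11, 7, 4, 12, 21, 24, 30, 28, 27, 23, 17]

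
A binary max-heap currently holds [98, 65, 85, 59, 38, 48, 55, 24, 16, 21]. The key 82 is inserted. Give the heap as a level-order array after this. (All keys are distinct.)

append 82 at index 10 → [98, 65, 85, 59, 38, 48, 55, 24, 16, 21, 82]
82 > parent 38 at index 4, swap → [98, 65, 85, 59, 82, 48, 55, 24, 16, 21, 38]
82 > parent 65 at index 1, swap → [98, 82, 85, 59, 65, 48, 55, 24, 16, 21, 38]

[98, 82, 85, 59, 65, 48, 55, 24, 16, 21, 38]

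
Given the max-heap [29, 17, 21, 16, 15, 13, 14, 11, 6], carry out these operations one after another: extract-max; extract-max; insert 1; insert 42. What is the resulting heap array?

[42, 17, 14, 16, 15, 13, 6, 1, 11]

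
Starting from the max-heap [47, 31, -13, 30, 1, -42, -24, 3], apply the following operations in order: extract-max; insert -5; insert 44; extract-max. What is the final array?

[31, 30, -13, 3, 1, -42, -24, -5]

extract-max → returns 47:
  remove root 47; move last element 3 to root → [3, 31, -13, 30, 1, -42, -24]
  3 vs larger child 31 at index 1, swap → [31, 3, -13, 30, 1, -42, -24]
  3 vs larger child 30 at index 3, swap → [31, 30, -13, 3, 1, -42, -24]
insert -5:
  append -5 at index 7 → [31, 30, -13, 3, 1, -42, -24, -5] (no swap needed)
insert 44:
  append 44 at index 8 → [31, 30, -13, 3, 1, -42, -24, -5, 44]
  44 > parent 3 at index 3, swap → [31, 30, -13, 44, 1, -42, -24, -5, 3]
  44 > parent 30 at index 1, swap → [31, 44, -13, 30, 1, -42, -24, -5, 3]
  44 > parent 31 at index 0, swap → [44, 31, -13, 30, 1, -42, -24, -5, 3]
extract-max → returns 44:
  remove root 44; move last element 3 to root → [3, 31, -13, 30, 1, -42, -24, -5]
  3 vs larger child 31 at index 1, swap → [31, 3, -13, 30, 1, -42, -24, -5]
  3 vs larger child 30 at index 3, swap → [31, 30, -13, 3, 1, -42, -24, -5]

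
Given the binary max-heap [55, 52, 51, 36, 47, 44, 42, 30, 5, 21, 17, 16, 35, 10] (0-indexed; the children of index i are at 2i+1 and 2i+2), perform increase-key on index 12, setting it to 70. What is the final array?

set index 12 from 35 to 70 → [55, 52, 51, 36, 47, 44, 42, 30, 5, 21, 17, 16, 70, 10]
70 > parent 44 at index 5, swap → [55, 52, 51, 36, 47, 70, 42, 30, 5, 21, 17, 16, 44, 10]
70 > parent 51 at index 2, swap → [55, 52, 70, 36, 47, 51, 42, 30, 5, 21, 17, 16, 44, 10]
70 > parent 55 at index 0, swap → [70, 52, 55, 36, 47, 51, 42, 30, 5, 21, 17, 16, 44, 10]

[70, 52, 55, 36, 47, 51, 42, 30, 5, 21, 17, 16, 44, 10]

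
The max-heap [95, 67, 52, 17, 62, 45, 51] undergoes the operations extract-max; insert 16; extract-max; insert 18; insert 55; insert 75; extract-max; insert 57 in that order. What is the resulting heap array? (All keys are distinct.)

extract-max → returns 95:
  remove root 95; move last element 51 to root → [51, 67, 52, 17, 62, 45]
  51 vs larger child 67 at index 1, swap → [67, 51, 52, 17, 62, 45]
  51 vs larger child 62 at index 4, swap → [67, 62, 52, 17, 51, 45]
insert 16:
  append 16 at index 6 → [67, 62, 52, 17, 51, 45, 16] (no swap needed)
extract-max → returns 67:
  remove root 67; move last element 16 to root → [16, 62, 52, 17, 51, 45]
  16 vs larger child 62 at index 1, swap → [62, 16, 52, 17, 51, 45]
  16 vs larger child 51 at index 4, swap → [62, 51, 52, 17, 16, 45]
insert 18:
  append 18 at index 6 → [62, 51, 52, 17, 16, 45, 18] (no swap needed)
insert 55:
  append 55 at index 7 → [62, 51, 52, 17, 16, 45, 18, 55]
  55 > parent 17 at index 3, swap → [62, 51, 52, 55, 16, 45, 18, 17]
  55 > parent 51 at index 1, swap → [62, 55, 52, 51, 16, 45, 18, 17]
insert 75:
  append 75 at index 8 → [62, 55, 52, 51, 16, 45, 18, 17, 75]
  75 > parent 51 at index 3, swap → [62, 55, 52, 75, 16, 45, 18, 17, 51]
  75 > parent 55 at index 1, swap → [62, 75, 52, 55, 16, 45, 18, 17, 51]
  75 > parent 62 at index 0, swap → [75, 62, 52, 55, 16, 45, 18, 17, 51]
extract-max → returns 75:
  remove root 75; move last element 51 to root → [51, 62, 52, 55, 16, 45, 18, 17]
  51 vs larger child 62 at index 1, swap → [62, 51, 52, 55, 16, 45, 18, 17]
  51 vs larger child 55 at index 3, swap → [62, 55, 52, 51, 16, 45, 18, 17]
insert 57:
  append 57 at index 8 → [62, 55, 52, 51, 16, 45, 18, 17, 57]
  57 > parent 51 at index 3, swap → [62, 55, 52, 57, 16, 45, 18, 17, 51]
  57 > parent 55 at index 1, swap → [62, 57, 52, 55, 16, 45, 18, 17, 51]

[62, 57, 52, 55, 16, 45, 18, 17, 51]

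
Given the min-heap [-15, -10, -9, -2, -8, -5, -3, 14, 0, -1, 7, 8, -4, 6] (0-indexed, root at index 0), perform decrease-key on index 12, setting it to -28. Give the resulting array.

set index 12 from -4 to -28 → [-15, -10, -9, -2, -8, -5, -3, 14, 0, -1, 7, 8, -28, 6]
-28 < parent -5 at index 5, swap → [-15, -10, -9, -2, -8, -28, -3, 14, 0, -1, 7, 8, -5, 6]
-28 < parent -9 at index 2, swap → [-15, -10, -28, -2, -8, -9, -3, 14, 0, -1, 7, 8, -5, 6]
-28 < parent -15 at index 0, swap → [-28, -10, -15, -2, -8, -9, -3, 14, 0, -1, 7, 8, -5, 6]

[-28, -10, -15, -2, -8, -9, -3, 14, 0, -1, 7, 8, -5, 6]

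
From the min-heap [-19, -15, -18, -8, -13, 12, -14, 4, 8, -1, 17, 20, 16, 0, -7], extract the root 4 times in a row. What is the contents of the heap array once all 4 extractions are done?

[-13, -8, -7, 4, -1, 12, 16, 20, 8, 0, 17]

extract-min #1 returns -19:
  remove root -19; move last element -7 to root → [-7, -15, -18, -8, -13, 12, -14, 4, 8, -1, 17, 20, 16, 0]
  -7 vs smaller child -18 at index 2, swap → [-18, -15, -7, -8, -13, 12, -14, 4, 8, -1, 17, 20, 16, 0]
  -7 vs smaller child -14 at index 6, swap → [-18, -15, -14, -8, -13, 12, -7, 4, 8, -1, 17, 20, 16, 0]
extract-min #2 returns -18:
  remove root -18; move last element 0 to root → [0, -15, -14, -8, -13, 12, -7, 4, 8, -1, 17, 20, 16]
  0 vs smaller child -15 at index 1, swap → [-15, 0, -14, -8, -13, 12, -7, 4, 8, -1, 17, 20, 16]
  0 vs smaller child -13 at index 4, swap → [-15, -13, -14, -8, 0, 12, -7, 4, 8, -1, 17, 20, 16]
  0 vs smaller child -1 at index 9, swap → [-15, -13, -14, -8, -1, 12, -7, 4, 8, 0, 17, 20, 16]
extract-min #3 returns -15:
  remove root -15; move last element 16 to root → [16, -13, -14, -8, -1, 12, -7, 4, 8, 0, 17, 20]
  16 vs smaller child -14 at index 2, swap → [-14, -13, 16, -8, -1, 12, -7, 4, 8, 0, 17, 20]
  16 vs smaller child -7 at index 6, swap → [-14, -13, -7, -8, -1, 12, 16, 4, 8, 0, 17, 20]
extract-min #4 returns -14:
  remove root -14; move last element 20 to root → [20, -13, -7, -8, -1, 12, 16, 4, 8, 0, 17]
  20 vs smaller child -13 at index 1, swap → [-13, 20, -7, -8, -1, 12, 16, 4, 8, 0, 17]
  20 vs smaller child -8 at index 3, swap → [-13, -8, -7, 20, -1, 12, 16, 4, 8, 0, 17]
  20 vs smaller child 4 at index 7, swap → [-13, -8, -7, 4, -1, 12, 16, 20, 8, 0, 17]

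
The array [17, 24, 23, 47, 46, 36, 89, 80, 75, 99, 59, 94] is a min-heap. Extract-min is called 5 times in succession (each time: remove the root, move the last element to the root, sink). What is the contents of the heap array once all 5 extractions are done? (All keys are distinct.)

[47, 59, 89, 75, 80, 94, 99]

extract-min #1 returns 17:
  remove root 17; move last element 94 to root → [94, 24, 23, 47, 46, 36, 89, 80, 75, 99, 59]
  94 vs smaller child 23 at index 2, swap → [23, 24, 94, 47, 46, 36, 89, 80, 75, 99, 59]
  94 vs smaller child 36 at index 5, swap → [23, 24, 36, 47, 46, 94, 89, 80, 75, 99, 59]
extract-min #2 returns 23:
  remove root 23; move last element 59 to root → [59, 24, 36, 47, 46, 94, 89, 80, 75, 99]
  59 vs smaller child 24 at index 1, swap → [24, 59, 36, 47, 46, 94, 89, 80, 75, 99]
  59 vs smaller child 46 at index 4, swap → [24, 46, 36, 47, 59, 94, 89, 80, 75, 99]
extract-min #3 returns 24:
  remove root 24; move last element 99 to root → [99, 46, 36, 47, 59, 94, 89, 80, 75]
  99 vs smaller child 36 at index 2, swap → [36, 46, 99, 47, 59, 94, 89, 80, 75]
  99 vs smaller child 89 at index 6, swap → [36, 46, 89, 47, 59, 94, 99, 80, 75]
extract-min #4 returns 36:
  remove root 36; move last element 75 to root → [75, 46, 89, 47, 59, 94, 99, 80]
  75 vs smaller child 46 at index 1, swap → [46, 75, 89, 47, 59, 94, 99, 80]
  75 vs smaller child 47 at index 3, swap → [46, 47, 89, 75, 59, 94, 99, 80]
extract-min #5 returns 46:
  remove root 46; move last element 80 to root → [80, 47, 89, 75, 59, 94, 99]
  80 vs smaller child 47 at index 1, swap → [47, 80, 89, 75, 59, 94, 99]
  80 vs smaller child 59 at index 4, swap → [47, 59, 89, 75, 80, 94, 99]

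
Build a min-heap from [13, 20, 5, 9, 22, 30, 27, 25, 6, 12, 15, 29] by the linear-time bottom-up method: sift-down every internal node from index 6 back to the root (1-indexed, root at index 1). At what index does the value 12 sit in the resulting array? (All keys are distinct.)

5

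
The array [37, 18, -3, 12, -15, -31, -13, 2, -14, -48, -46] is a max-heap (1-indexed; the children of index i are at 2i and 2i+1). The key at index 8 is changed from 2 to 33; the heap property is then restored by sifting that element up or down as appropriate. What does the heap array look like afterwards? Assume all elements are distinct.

set index 8 from 2 to 33 → [37, 18, -3, 12, -15, -31, -13, 33, -14, -48, -46]
33 > parent 12 at index 4, swap → [37, 18, -3, 33, -15, -31, -13, 12, -14, -48, -46]
33 > parent 18 at index 2, swap → [37, 33, -3, 18, -15, -31, -13, 12, -14, -48, -46]

[37, 33, -3, 18, -15, -31, -13, 12, -14, -48, -46]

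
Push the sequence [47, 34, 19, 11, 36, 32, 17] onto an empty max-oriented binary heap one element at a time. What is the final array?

Insert 47:
  append 47 at index 0 → [47] (no swap needed)
Insert 34:
  append 34 at index 1 → [47, 34] (no swap needed)
Insert 19:
  append 19 at index 2 → [47, 34, 19] (no swap needed)
Insert 11:
  append 11 at index 3 → [47, 34, 19, 11] (no swap needed)
Insert 36:
  append 36 at index 4 → [47, 34, 19, 11, 36]
  36 > parent 34 at index 1, swap → [47, 36, 19, 11, 34]
Insert 32:
  append 32 at index 5 → [47, 36, 19, 11, 34, 32]
  32 > parent 19 at index 2, swap → [47, 36, 32, 11, 34, 19]
Insert 17:
  append 17 at index 6 → [47, 36, 32, 11, 34, 19, 17] (no swap needed)

[47, 36, 32, 11, 34, 19, 17]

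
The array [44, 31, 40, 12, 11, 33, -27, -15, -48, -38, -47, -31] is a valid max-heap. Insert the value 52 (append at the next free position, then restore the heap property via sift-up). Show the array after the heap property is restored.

append 52 at index 12 → [44, 31, 40, 12, 11, 33, -27, -15, -48, -38, -47, -31, 52]
52 > parent 33 at index 5, swap → [44, 31, 40, 12, 11, 52, -27, -15, -48, -38, -47, -31, 33]
52 > parent 40 at index 2, swap → [44, 31, 52, 12, 11, 40, -27, -15, -48, -38, -47, -31, 33]
52 > parent 44 at index 0, swap → [52, 31, 44, 12, 11, 40, -27, -15, -48, -38, -47, -31, 33]

[52, 31, 44, 12, 11, 40, -27, -15, -48, -38, -47, -31, 33]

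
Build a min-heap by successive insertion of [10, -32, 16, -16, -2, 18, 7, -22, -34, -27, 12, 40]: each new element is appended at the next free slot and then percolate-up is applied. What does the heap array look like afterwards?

Insert 10:
  append 10 at index 0 → [10] (no swap needed)
Insert -32:
  append -32 at index 1 → [10, -32]
  -32 < parent 10 at index 0, swap → [-32, 10]
Insert 16:
  append 16 at index 2 → [-32, 10, 16] (no swap needed)
Insert -16:
  append -16 at index 3 → [-32, 10, 16, -16]
  -16 < parent 10 at index 1, swap → [-32, -16, 16, 10]
Insert -2:
  append -2 at index 4 → [-32, -16, 16, 10, -2] (no swap needed)
Insert 18:
  append 18 at index 5 → [-32, -16, 16, 10, -2, 18] (no swap needed)
Insert 7:
  append 7 at index 6 → [-32, -16, 16, 10, -2, 18, 7]
  7 < parent 16 at index 2, swap → [-32, -16, 7, 10, -2, 18, 16]
Insert -22:
  append -22 at index 7 → [-32, -16, 7, 10, -2, 18, 16, -22]
  -22 < parent 10 at index 3, swap → [-32, -16, 7, -22, -2, 18, 16, 10]
  -22 < parent -16 at index 1, swap → [-32, -22, 7, -16, -2, 18, 16, 10]
Insert -34:
  append -34 at index 8 → [-32, -22, 7, -16, -2, 18, 16, 10, -34]
  -34 < parent -16 at index 3, swap → [-32, -22, 7, -34, -2, 18, 16, 10, -16]
  -34 < parent -22 at index 1, swap → [-32, -34, 7, -22, -2, 18, 16, 10, -16]
  -34 < parent -32 at index 0, swap → [-34, -32, 7, -22, -2, 18, 16, 10, -16]
Insert -27:
  append -27 at index 9 → [-34, -32, 7, -22, -2, 18, 16, 10, -16, -27]
  -27 < parent -2 at index 4, swap → [-34, -32, 7, -22, -27, 18, 16, 10, -16, -2]
Insert 12:
  append 12 at index 10 → [-34, -32, 7, -22, -27, 18, 16, 10, -16, -2, 12] (no swap needed)
Insert 40:
  append 40 at index 11 → [-34, -32, 7, -22, -27, 18, 16, 10, -16, -2, 12, 40] (no swap needed)

[-34, -32, 7, -22, -27, 18, 16, 10, -16, -2, 12, 40]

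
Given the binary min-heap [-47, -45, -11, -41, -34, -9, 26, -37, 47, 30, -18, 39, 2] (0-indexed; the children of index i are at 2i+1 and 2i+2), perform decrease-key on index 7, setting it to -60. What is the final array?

[-60, -47, -11, -45, -34, -9, 26, -41, 47, 30, -18, 39, 2]

set index 7 from -37 to -60 → [-47, -45, -11, -41, -34, -9, 26, -60, 47, 30, -18, 39, 2]
-60 < parent -41 at index 3, swap → [-47, -45, -11, -60, -34, -9, 26, -41, 47, 30, -18, 39, 2]
-60 < parent -45 at index 1, swap → [-47, -60, -11, -45, -34, -9, 26, -41, 47, 30, -18, 39, 2]
-60 < parent -47 at index 0, swap → [-60, -47, -11, -45, -34, -9, 26, -41, 47, 30, -18, 39, 2]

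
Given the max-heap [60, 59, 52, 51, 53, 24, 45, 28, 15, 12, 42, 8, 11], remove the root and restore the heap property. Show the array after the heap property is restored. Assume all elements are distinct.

[59, 53, 52, 51, 42, 24, 45, 28, 15, 12, 11, 8]

remove root 60; move last element 11 to root → [11, 59, 52, 51, 53, 24, 45, 28, 15, 12, 42, 8]
11 vs larger child 59 at index 1, swap → [59, 11, 52, 51, 53, 24, 45, 28, 15, 12, 42, 8]
11 vs larger child 53 at index 4, swap → [59, 53, 52, 51, 11, 24, 45, 28, 15, 12, 42, 8]
11 vs larger child 42 at index 10, swap → [59, 53, 52, 51, 42, 24, 45, 28, 15, 12, 11, 8]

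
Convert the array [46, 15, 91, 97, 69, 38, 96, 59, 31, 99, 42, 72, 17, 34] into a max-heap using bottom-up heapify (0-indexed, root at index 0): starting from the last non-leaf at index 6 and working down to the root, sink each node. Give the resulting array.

[99, 97, 96, 59, 69, 72, 91, 46, 31, 15, 42, 38, 17, 34]

sift down from index 6: already satisfies heap property
sift down from index 5:
  38 vs larger child 72 at index 11, swap → [46, 15, 91, 97, 69, 72, 96, 59, 31, 99, 42, 38, 17, 34]
sift down from index 4:
  69 vs larger child 99 at index 9, swap → [46, 15, 91, 97, 99, 72, 96, 59, 31, 69, 42, 38, 17, 34]
sift down from index 3: already satisfies heap property
sift down from index 2:
  91 vs larger child 96 at index 6, swap → [46, 15, 96, 97, 99, 72, 91, 59, 31, 69, 42, 38, 17, 34]
sift down from index 1:
  15 vs larger child 99 at index 4, swap → [46, 99, 96, 97, 15, 72, 91, 59, 31, 69, 42, 38, 17, 34]
  15 vs larger child 69 at index 9, swap → [46, 99, 96, 97, 69, 72, 91, 59, 31, 15, 42, 38, 17, 34]
sift down from index 0:
  46 vs larger child 99 at index 1, swap → [99, 46, 96, 97, 69, 72, 91, 59, 31, 15, 42, 38, 17, 34]
  46 vs larger child 97 at index 3, swap → [99, 97, 96, 46, 69, 72, 91, 59, 31, 15, 42, 38, 17, 34]
  46 vs larger child 59 at index 7, swap → [99, 97, 96, 59, 69, 72, 91, 46, 31, 15, 42, 38, 17, 34]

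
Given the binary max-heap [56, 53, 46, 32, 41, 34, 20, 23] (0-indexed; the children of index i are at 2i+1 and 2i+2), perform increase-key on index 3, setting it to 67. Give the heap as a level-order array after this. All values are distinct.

[67, 56, 46, 53, 41, 34, 20, 23]

set index 3 from 32 to 67 → [56, 53, 46, 67, 41, 34, 20, 23]
67 > parent 53 at index 1, swap → [56, 67, 46, 53, 41, 34, 20, 23]
67 > parent 56 at index 0, swap → [67, 56, 46, 53, 41, 34, 20, 23]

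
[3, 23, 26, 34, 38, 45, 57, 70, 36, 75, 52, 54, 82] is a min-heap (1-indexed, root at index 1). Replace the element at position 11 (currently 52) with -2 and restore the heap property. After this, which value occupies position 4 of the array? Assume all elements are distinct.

34

set index 11 from 52 to -2 → [3, 23, 26, 34, 38, 45, 57, 70, 36, 75, -2, 54, 82]
-2 < parent 38 at index 5, swap → [3, 23, 26, 34, -2, 45, 57, 70, 36, 75, 38, 54, 82]
-2 < parent 23 at index 2, swap → [3, -2, 26, 34, 23, 45, 57, 70, 36, 75, 38, 54, 82]
-2 < parent 3 at index 1, swap → [-2, 3, 26, 34, 23, 45, 57, 70, 36, 75, 38, 54, 82]
resulting array: [-2, 3, 26, 34, 23, 45, 57, 70, 36, 75, 38, 54, 82]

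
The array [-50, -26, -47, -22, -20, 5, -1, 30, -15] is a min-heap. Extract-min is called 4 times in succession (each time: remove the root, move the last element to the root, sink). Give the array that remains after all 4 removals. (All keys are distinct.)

[-20, -1, -15, 30, 5]

extract-min #1 returns -50:
  remove root -50; move last element -15 to root → [-15, -26, -47, -22, -20, 5, -1, 30]
  -15 vs smaller child -47 at index 2, swap → [-47, -26, -15, -22, -20, 5, -1, 30]
extract-min #2 returns -47:
  remove root -47; move last element 30 to root → [30, -26, -15, -22, -20, 5, -1]
  30 vs smaller child -26 at index 1, swap → [-26, 30, -15, -22, -20, 5, -1]
  30 vs smaller child -22 at index 3, swap → [-26, -22, -15, 30, -20, 5, -1]
extract-min #3 returns -26:
  remove root -26; move last element -1 to root → [-1, -22, -15, 30, -20, 5]
  -1 vs smaller child -22 at index 1, swap → [-22, -1, -15, 30, -20, 5]
  -1 vs smaller child -20 at index 4, swap → [-22, -20, -15, 30, -1, 5]
extract-min #4 returns -22:
  remove root -22; move last element 5 to root → [5, -20, -15, 30, -1]
  5 vs smaller child -20 at index 1, swap → [-20, 5, -15, 30, -1]
  5 vs smaller child -1 at index 4, swap → [-20, -1, -15, 30, 5]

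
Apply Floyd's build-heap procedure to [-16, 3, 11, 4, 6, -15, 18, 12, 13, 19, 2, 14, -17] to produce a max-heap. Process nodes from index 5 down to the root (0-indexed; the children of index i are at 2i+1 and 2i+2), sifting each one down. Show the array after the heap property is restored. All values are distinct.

[19, 13, 18, 12, 6, 14, 11, -16, 4, 3, 2, -15, -17]

sift down from index 5:
  -15 vs larger child 14 at index 11, swap → [-16, 3, 11, 4, 6, 14, 18, 12, 13, 19, 2, -15, -17]
sift down from index 4:
  6 vs larger child 19 at index 9, swap → [-16, 3, 11, 4, 19, 14, 18, 12, 13, 6, 2, -15, -17]
sift down from index 3:
  4 vs larger child 13 at index 8, swap → [-16, 3, 11, 13, 19, 14, 18, 12, 4, 6, 2, -15, -17]
sift down from index 2:
  11 vs larger child 18 at index 6, swap → [-16, 3, 18, 13, 19, 14, 11, 12, 4, 6, 2, -15, -17]
sift down from index 1:
  3 vs larger child 19 at index 4, swap → [-16, 19, 18, 13, 3, 14, 11, 12, 4, 6, 2, -15, -17]
  3 vs larger child 6 at index 9, swap → [-16, 19, 18, 13, 6, 14, 11, 12, 4, 3, 2, -15, -17]
sift down from index 0:
  -16 vs larger child 19 at index 1, swap → [19, -16, 18, 13, 6, 14, 11, 12, 4, 3, 2, -15, -17]
  -16 vs larger child 13 at index 3, swap → [19, 13, 18, -16, 6, 14, 11, 12, 4, 3, 2, -15, -17]
  -16 vs larger child 12 at index 7, swap → [19, 13, 18, 12, 6, 14, 11, -16, 4, 3, 2, -15, -17]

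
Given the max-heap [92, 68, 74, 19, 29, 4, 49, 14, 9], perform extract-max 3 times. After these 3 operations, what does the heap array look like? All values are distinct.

[49, 29, 9, 19, 14, 4]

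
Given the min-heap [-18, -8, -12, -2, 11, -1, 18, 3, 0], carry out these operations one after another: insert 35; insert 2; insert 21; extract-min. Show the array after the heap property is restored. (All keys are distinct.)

insert 35:
  append 35 at index 9 → [-18, -8, -12, -2, 11, -1, 18, 3, 0, 35] (no swap needed)
insert 2:
  append 2 at index 10 → [-18, -8, -12, -2, 11, -1, 18, 3, 0, 35, 2]
  2 < parent 11 at index 4, swap → [-18, -8, -12, -2, 2, -1, 18, 3, 0, 35, 11]
insert 21:
  append 21 at index 11 → [-18, -8, -12, -2, 2, -1, 18, 3, 0, 35, 11, 21] (no swap needed)
extract-min → returns -18:
  remove root -18; move last element 21 to root → [21, -8, -12, -2, 2, -1, 18, 3, 0, 35, 11]
  21 vs smaller child -12 at index 2, swap → [-12, -8, 21, -2, 2, -1, 18, 3, 0, 35, 11]
  21 vs smaller child -1 at index 5, swap → [-12, -8, -1, -2, 2, 21, 18, 3, 0, 35, 11]

[-12, -8, -1, -2, 2, 21, 18, 3, 0, 35, 11]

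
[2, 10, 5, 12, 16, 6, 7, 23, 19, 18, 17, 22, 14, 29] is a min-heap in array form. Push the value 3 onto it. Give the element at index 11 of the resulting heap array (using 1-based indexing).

17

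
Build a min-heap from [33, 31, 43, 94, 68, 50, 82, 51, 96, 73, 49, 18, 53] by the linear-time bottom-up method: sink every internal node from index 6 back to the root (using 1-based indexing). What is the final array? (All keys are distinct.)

[18, 31, 33, 51, 49, 43, 82, 94, 96, 73, 68, 50, 53]

sift down from index 6:
  50 vs smaller child 18 at index 12, swap → [33, 31, 43, 94, 68, 18, 82, 51, 96, 73, 49, 50, 53]
sift down from index 5:
  68 vs smaller child 49 at index 11, swap → [33, 31, 43, 94, 49, 18, 82, 51, 96, 73, 68, 50, 53]
sift down from index 4:
  94 vs smaller child 51 at index 8, swap → [33, 31, 43, 51, 49, 18, 82, 94, 96, 73, 68, 50, 53]
sift down from index 3:
  43 vs smaller child 18 at index 6, swap → [33, 31, 18, 51, 49, 43, 82, 94, 96, 73, 68, 50, 53]
sift down from index 2: already satisfies heap property
sift down from index 1:
  33 vs smaller child 18 at index 3, swap → [18, 31, 33, 51, 49, 43, 82, 94, 96, 73, 68, 50, 53]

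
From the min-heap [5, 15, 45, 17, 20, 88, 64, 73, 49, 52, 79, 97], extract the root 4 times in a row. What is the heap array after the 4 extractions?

extract-min #1 returns 5:
  remove root 5; move last element 97 to root → [97, 15, 45, 17, 20, 88, 64, 73, 49, 52, 79]
  97 vs smaller child 15 at index 1, swap → [15, 97, 45, 17, 20, 88, 64, 73, 49, 52, 79]
  97 vs smaller child 17 at index 3, swap → [15, 17, 45, 97, 20, 88, 64, 73, 49, 52, 79]
  97 vs smaller child 49 at index 8, swap → [15, 17, 45, 49, 20, 88, 64, 73, 97, 52, 79]
extract-min #2 returns 15:
  remove root 15; move last element 79 to root → [79, 17, 45, 49, 20, 88, 64, 73, 97, 52]
  79 vs smaller child 17 at index 1, swap → [17, 79, 45, 49, 20, 88, 64, 73, 97, 52]
  79 vs smaller child 20 at index 4, swap → [17, 20, 45, 49, 79, 88, 64, 73, 97, 52]
  79 vs only child 52 at index 9, swap → [17, 20, 45, 49, 52, 88, 64, 73, 97, 79]
extract-min #3 returns 17:
  remove root 17; move last element 79 to root → [79, 20, 45, 49, 52, 88, 64, 73, 97]
  79 vs smaller child 20 at index 1, swap → [20, 79, 45, 49, 52, 88, 64, 73, 97]
  79 vs smaller child 49 at index 3, swap → [20, 49, 45, 79, 52, 88, 64, 73, 97]
  79 vs smaller child 73 at index 7, swap → [20, 49, 45, 73, 52, 88, 64, 79, 97]
extract-min #4 returns 20:
  remove root 20; move last element 97 to root → [97, 49, 45, 73, 52, 88, 64, 79]
  97 vs smaller child 45 at index 2, swap → [45, 49, 97, 73, 52, 88, 64, 79]
  97 vs smaller child 64 at index 6, swap → [45, 49, 64, 73, 52, 88, 97, 79]

[45, 49, 64, 73, 52, 88, 97, 79]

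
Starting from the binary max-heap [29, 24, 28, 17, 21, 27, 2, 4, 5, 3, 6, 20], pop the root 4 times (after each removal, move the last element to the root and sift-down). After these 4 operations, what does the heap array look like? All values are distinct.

[21, 17, 20, 5, 3, 6, 2, 4]

extract-max #1 returns 29:
  remove root 29; move last element 20 to root → [20, 24, 28, 17, 21, 27, 2, 4, 5, 3, 6]
  20 vs larger child 28 at index 2, swap → [28, 24, 20, 17, 21, 27, 2, 4, 5, 3, 6]
  20 vs larger child 27 at index 5, swap → [28, 24, 27, 17, 21, 20, 2, 4, 5, 3, 6]
extract-max #2 returns 28:
  remove root 28; move last element 6 to root → [6, 24, 27, 17, 21, 20, 2, 4, 5, 3]
  6 vs larger child 27 at index 2, swap → [27, 24, 6, 17, 21, 20, 2, 4, 5, 3]
  6 vs larger child 20 at index 5, swap → [27, 24, 20, 17, 21, 6, 2, 4, 5, 3]
extract-max #3 returns 27:
  remove root 27; move last element 3 to root → [3, 24, 20, 17, 21, 6, 2, 4, 5]
  3 vs larger child 24 at index 1, swap → [24, 3, 20, 17, 21, 6, 2, 4, 5]
  3 vs larger child 21 at index 4, swap → [24, 21, 20, 17, 3, 6, 2, 4, 5]
extract-max #4 returns 24:
  remove root 24; move last element 5 to root → [5, 21, 20, 17, 3, 6, 2, 4]
  5 vs larger child 21 at index 1, swap → [21, 5, 20, 17, 3, 6, 2, 4]
  5 vs larger child 17 at index 3, swap → [21, 17, 20, 5, 3, 6, 2, 4]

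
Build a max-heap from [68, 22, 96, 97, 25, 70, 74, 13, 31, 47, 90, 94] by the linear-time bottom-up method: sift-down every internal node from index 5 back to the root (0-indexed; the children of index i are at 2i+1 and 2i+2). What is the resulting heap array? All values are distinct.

[97, 90, 96, 31, 68, 94, 74, 13, 22, 47, 25, 70]

sift down from index 5:
  70 vs only child 94 at index 11, swap → [68, 22, 96, 97, 25, 94, 74, 13, 31, 47, 90, 70]
sift down from index 4:
  25 vs larger child 90 at index 10, swap → [68, 22, 96, 97, 90, 94, 74, 13, 31, 47, 25, 70]
sift down from index 3: already satisfies heap property
sift down from index 2: already satisfies heap property
sift down from index 1:
  22 vs larger child 97 at index 3, swap → [68, 97, 96, 22, 90, 94, 74, 13, 31, 47, 25, 70]
  22 vs larger child 31 at index 8, swap → [68, 97, 96, 31, 90, 94, 74, 13, 22, 47, 25, 70]
sift down from index 0:
  68 vs larger child 97 at index 1, swap → [97, 68, 96, 31, 90, 94, 74, 13, 22, 47, 25, 70]
  68 vs larger child 90 at index 4, swap → [97, 90, 96, 31, 68, 94, 74, 13, 22, 47, 25, 70]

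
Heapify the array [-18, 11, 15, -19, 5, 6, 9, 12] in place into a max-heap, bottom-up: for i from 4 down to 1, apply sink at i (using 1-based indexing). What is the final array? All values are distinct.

[15, 12, 9, 11, 5, 6, -18, -19]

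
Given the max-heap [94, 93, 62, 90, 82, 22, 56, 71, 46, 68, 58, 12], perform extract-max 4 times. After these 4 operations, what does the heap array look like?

extract-max #1 returns 94:
  remove root 94; move last element 12 to root → [12, 93, 62, 90, 82, 22, 56, 71, 46, 68, 58]
  12 vs larger child 93 at index 1, swap → [93, 12, 62, 90, 82, 22, 56, 71, 46, 68, 58]
  12 vs larger child 90 at index 3, swap → [93, 90, 62, 12, 82, 22, 56, 71, 46, 68, 58]
  12 vs larger child 71 at index 7, swap → [93, 90, 62, 71, 82, 22, 56, 12, 46, 68, 58]
extract-max #2 returns 93:
  remove root 93; move last element 58 to root → [58, 90, 62, 71, 82, 22, 56, 12, 46, 68]
  58 vs larger child 90 at index 1, swap → [90, 58, 62, 71, 82, 22, 56, 12, 46, 68]
  58 vs larger child 82 at index 4, swap → [90, 82, 62, 71, 58, 22, 56, 12, 46, 68]
  58 vs only child 68 at index 9, swap → [90, 82, 62, 71, 68, 22, 56, 12, 46, 58]
extract-max #3 returns 90:
  remove root 90; move last element 58 to root → [58, 82, 62, 71, 68, 22, 56, 12, 46]
  58 vs larger child 82 at index 1, swap → [82, 58, 62, 71, 68, 22, 56, 12, 46]
  58 vs larger child 71 at index 3, swap → [82, 71, 62, 58, 68, 22, 56, 12, 46]
extract-max #4 returns 82:
  remove root 82; move last element 46 to root → [46, 71, 62, 58, 68, 22, 56, 12]
  46 vs larger child 71 at index 1, swap → [71, 46, 62, 58, 68, 22, 56, 12]
  46 vs larger child 68 at index 4, swap → [71, 68, 62, 58, 46, 22, 56, 12]

[71, 68, 62, 58, 46, 22, 56, 12]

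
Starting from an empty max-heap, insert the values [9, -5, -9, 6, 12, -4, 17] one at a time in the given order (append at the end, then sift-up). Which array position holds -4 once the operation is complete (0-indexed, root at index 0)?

6

Insert 9:
  append 9 at index 0 → [9] (no swap needed)
Insert -5:
  append -5 at index 1 → [9, -5] (no swap needed)
Insert -9:
  append -9 at index 2 → [9, -5, -9] (no swap needed)
Insert 6:
  append 6 at index 3 → [9, -5, -9, 6]
  6 > parent -5 at index 1, swap → [9, 6, -9, -5]
Insert 12:
  append 12 at index 4 → [9, 6, -9, -5, 12]
  12 > parent 6 at index 1, swap → [9, 12, -9, -5, 6]
  12 > parent 9 at index 0, swap → [12, 9, -9, -5, 6]
Insert -4:
  append -4 at index 5 → [12, 9, -9, -5, 6, -4]
  -4 > parent -9 at index 2, swap → [12, 9, -4, -5, 6, -9]
Insert 17:
  append 17 at index 6 → [12, 9, -4, -5, 6, -9, 17]
  17 > parent -4 at index 2, swap → [12, 9, 17, -5, 6, -9, -4]
  17 > parent 12 at index 0, swap → [17, 9, 12, -5, 6, -9, -4]
resulting array: [17, 9, 12, -5, 6, -9, -4]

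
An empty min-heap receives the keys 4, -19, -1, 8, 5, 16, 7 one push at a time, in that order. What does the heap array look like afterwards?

Insert 4:
  append 4 at index 0 → [4] (no swap needed)
Insert -19:
  append -19 at index 1 → [4, -19]
  -19 < parent 4 at index 0, swap → [-19, 4]
Insert -1:
  append -1 at index 2 → [-19, 4, -1] (no swap needed)
Insert 8:
  append 8 at index 3 → [-19, 4, -1, 8] (no swap needed)
Insert 5:
  append 5 at index 4 → [-19, 4, -1, 8, 5] (no swap needed)
Insert 16:
  append 16 at index 5 → [-19, 4, -1, 8, 5, 16] (no swap needed)
Insert 7:
  append 7 at index 6 → [-19, 4, -1, 8, 5, 16, 7] (no swap needed)

[-19, 4, -1, 8, 5, 16, 7]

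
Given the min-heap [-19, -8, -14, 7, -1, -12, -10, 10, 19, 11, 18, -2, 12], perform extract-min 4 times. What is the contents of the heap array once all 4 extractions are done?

extract-min #1 returns -19:
  remove root -19; move last element 12 to root → [12, -8, -14, 7, -1, -12, -10, 10, 19, 11, 18, -2]
  12 vs smaller child -14 at index 2, swap → [-14, -8, 12, 7, -1, -12, -10, 10, 19, 11, 18, -2]
  12 vs smaller child -12 at index 5, swap → [-14, -8, -12, 7, -1, 12, -10, 10, 19, 11, 18, -2]
  12 vs only child -2 at index 11, swap → [-14, -8, -12, 7, -1, -2, -10, 10, 19, 11, 18, 12]
extract-min #2 returns -14:
  remove root -14; move last element 12 to root → [12, -8, -12, 7, -1, -2, -10, 10, 19, 11, 18]
  12 vs smaller child -12 at index 2, swap → [-12, -8, 12, 7, -1, -2, -10, 10, 19, 11, 18]
  12 vs smaller child -10 at index 6, swap → [-12, -8, -10, 7, -1, -2, 12, 10, 19, 11, 18]
extract-min #3 returns -12:
  remove root -12; move last element 18 to root → [18, -8, -10, 7, -1, -2, 12, 10, 19, 11]
  18 vs smaller child -10 at index 2, swap → [-10, -8, 18, 7, -1, -2, 12, 10, 19, 11]
  18 vs smaller child -2 at index 5, swap → [-10, -8, -2, 7, -1, 18, 12, 10, 19, 11]
extract-min #4 returns -10:
  remove root -10; move last element 11 to root → [11, -8, -2, 7, -1, 18, 12, 10, 19]
  11 vs smaller child -8 at index 1, swap → [-8, 11, -2, 7, -1, 18, 12, 10, 19]
  11 vs smaller child -1 at index 4, swap → [-8, -1, -2, 7, 11, 18, 12, 10, 19]

[-8, -1, -2, 7, 11, 18, 12, 10, 19]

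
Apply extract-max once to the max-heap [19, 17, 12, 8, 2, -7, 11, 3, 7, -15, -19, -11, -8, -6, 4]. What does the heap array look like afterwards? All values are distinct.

[17, 8, 12, 7, 2, -7, 11, 3, 4, -15, -19, -11, -8, -6]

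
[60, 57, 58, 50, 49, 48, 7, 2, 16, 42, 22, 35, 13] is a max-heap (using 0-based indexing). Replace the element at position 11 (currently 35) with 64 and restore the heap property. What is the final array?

set index 11 from 35 to 64 → [60, 57, 58, 50, 49, 48, 7, 2, 16, 42, 22, 64, 13]
64 > parent 48 at index 5, swap → [60, 57, 58, 50, 49, 64, 7, 2, 16, 42, 22, 48, 13]
64 > parent 58 at index 2, swap → [60, 57, 64, 50, 49, 58, 7, 2, 16, 42, 22, 48, 13]
64 > parent 60 at index 0, swap → [64, 57, 60, 50, 49, 58, 7, 2, 16, 42, 22, 48, 13]

[64, 57, 60, 50, 49, 58, 7, 2, 16, 42, 22, 48, 13]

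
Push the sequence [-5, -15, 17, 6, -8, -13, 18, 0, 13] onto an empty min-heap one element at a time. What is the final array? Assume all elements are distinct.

[-15, -8, -13, 0, -5, 17, 18, 6, 13]

Insert -5:
  append -5 at index 0 → [-5] (no swap needed)
Insert -15:
  append -15 at index 1 → [-5, -15]
  -15 < parent -5 at index 0, swap → [-15, -5]
Insert 17:
  append 17 at index 2 → [-15, -5, 17] (no swap needed)
Insert 6:
  append 6 at index 3 → [-15, -5, 17, 6] (no swap needed)
Insert -8:
  append -8 at index 4 → [-15, -5, 17, 6, -8]
  -8 < parent -5 at index 1, swap → [-15, -8, 17, 6, -5]
Insert -13:
  append -13 at index 5 → [-15, -8, 17, 6, -5, -13]
  -13 < parent 17 at index 2, swap → [-15, -8, -13, 6, -5, 17]
Insert 18:
  append 18 at index 6 → [-15, -8, -13, 6, -5, 17, 18] (no swap needed)
Insert 0:
  append 0 at index 7 → [-15, -8, -13, 6, -5, 17, 18, 0]
  0 < parent 6 at index 3, swap → [-15, -8, -13, 0, -5, 17, 18, 6]
Insert 13:
  append 13 at index 8 → [-15, -8, -13, 0, -5, 17, 18, 6, 13] (no swap needed)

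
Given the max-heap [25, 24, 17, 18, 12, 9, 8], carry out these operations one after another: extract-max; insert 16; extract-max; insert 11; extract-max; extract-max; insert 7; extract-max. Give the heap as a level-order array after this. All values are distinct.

[12, 9, 11, 8, 7]

extract-max → returns 25:
  remove root 25; move last element 8 to root → [8, 24, 17, 18, 12, 9]
  8 vs larger child 24 at index 1, swap → [24, 8, 17, 18, 12, 9]
  8 vs larger child 18 at index 3, swap → [24, 18, 17, 8, 12, 9]
insert 16:
  append 16 at index 6 → [24, 18, 17, 8, 12, 9, 16] (no swap needed)
extract-max → returns 24:
  remove root 24; move last element 16 to root → [16, 18, 17, 8, 12, 9]
  16 vs larger child 18 at index 1, swap → [18, 16, 17, 8, 12, 9]
insert 11:
  append 11 at index 6 → [18, 16, 17, 8, 12, 9, 11] (no swap needed)
extract-max → returns 18:
  remove root 18; move last element 11 to root → [11, 16, 17, 8, 12, 9]
  11 vs larger child 17 at index 2, swap → [17, 16, 11, 8, 12, 9]
extract-max → returns 17:
  remove root 17; move last element 9 to root → [9, 16, 11, 8, 12]
  9 vs larger child 16 at index 1, swap → [16, 9, 11, 8, 12]
  9 vs larger child 12 at index 4, swap → [16, 12, 11, 8, 9]
insert 7:
  append 7 at index 5 → [16, 12, 11, 8, 9, 7] (no swap needed)
extract-max → returns 16:
  remove root 16; move last element 7 to root → [7, 12, 11, 8, 9]
  7 vs larger child 12 at index 1, swap → [12, 7, 11, 8, 9]
  7 vs larger child 9 at index 4, swap → [12, 9, 11, 8, 7]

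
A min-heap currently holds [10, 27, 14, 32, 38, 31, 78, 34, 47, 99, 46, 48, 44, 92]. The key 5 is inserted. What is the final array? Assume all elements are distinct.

[5, 27, 10, 32, 38, 31, 14, 34, 47, 99, 46, 48, 44, 92, 78]

append 5 at index 14 → [10, 27, 14, 32, 38, 31, 78, 34, 47, 99, 46, 48, 44, 92, 5]
5 < parent 78 at index 6, swap → [10, 27, 14, 32, 38, 31, 5, 34, 47, 99, 46, 48, 44, 92, 78]
5 < parent 14 at index 2, swap → [10, 27, 5, 32, 38, 31, 14, 34, 47, 99, 46, 48, 44, 92, 78]
5 < parent 10 at index 0, swap → [5, 27, 10, 32, 38, 31, 14, 34, 47, 99, 46, 48, 44, 92, 78]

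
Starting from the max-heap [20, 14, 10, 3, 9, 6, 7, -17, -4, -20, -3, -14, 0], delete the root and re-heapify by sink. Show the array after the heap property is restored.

remove root 20; move last element 0 to root → [0, 14, 10, 3, 9, 6, 7, -17, -4, -20, -3, -14]
0 vs larger child 14 at index 1, swap → [14, 0, 10, 3, 9, 6, 7, -17, -4, -20, -3, -14]
0 vs larger child 9 at index 4, swap → [14, 9, 10, 3, 0, 6, 7, -17, -4, -20, -3, -14]

[14, 9, 10, 3, 0, 6, 7, -17, -4, -20, -3, -14]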